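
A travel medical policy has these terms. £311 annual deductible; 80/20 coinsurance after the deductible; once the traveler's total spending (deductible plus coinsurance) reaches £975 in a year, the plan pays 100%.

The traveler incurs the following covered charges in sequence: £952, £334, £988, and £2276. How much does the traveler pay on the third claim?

£197.60

Bill 1, £952: deductible takes £311, £641 remains; traveler's 20% is £128.20. Traveler owes £439.20 (running OOP £439.20).
Bill 2, £334: deductible met; 20% of £334 = £66.80. Cost to traveler: £66.80. OOP to date £506.
Bill 3, £988: 20% coinsurance on £988 = £197.60. Traveler owes £197.60 (running OOP £703.60).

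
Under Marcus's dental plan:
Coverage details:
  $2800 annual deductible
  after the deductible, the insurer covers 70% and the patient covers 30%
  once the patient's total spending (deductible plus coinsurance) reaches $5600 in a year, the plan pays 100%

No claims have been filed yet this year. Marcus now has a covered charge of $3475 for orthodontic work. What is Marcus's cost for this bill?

Nothing has been paid toward the $2800 deductible, so the first $2800 of this charge is applied there.
After the $2800 deductible portion, $3475 − $2800 = $675 is subject to coinsurance.
Coinsurance: $675 × 30% = $202.50.
That puts the patient's cost at $2800 + $202.50 = $3002.50 before any cap.
Total out-of-pocket so far would be $0 + $3002.50 = $3002.50, below the $5600 cap — no reduction.

$3002.50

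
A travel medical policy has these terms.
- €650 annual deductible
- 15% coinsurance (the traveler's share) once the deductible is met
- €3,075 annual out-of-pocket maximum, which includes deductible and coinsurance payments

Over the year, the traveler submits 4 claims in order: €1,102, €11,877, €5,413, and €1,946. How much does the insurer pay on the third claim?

€4,837.35

Bill 1, €1,102: €650 to deductible, leaving €452; traveler's 15% is €67.80. Traveler pays €717.80; OOP now €717.80. Insurer: €1,102 − €717.80 = €384.20.
Bill 2, €11,877: deductible already satisfied, so traveler's share is 15% × €11,877 = €1,781.55. Cost to traveler: €1,781.55. OOP to date €2,499.35. Insurer: €11,877 − €1,781.55 = €10,095.45.
Bill 3, €5,413: deductible already satisfied, so traveler's share is 15% × €5,413 = €811.95. Adding that to €2,499.35 gives €3,311.30, past the €3,075 cap; traveler pays only €3,075 − €2,499.35 = €575.65. Plan pays €5,413 − €575.65 = €4,837.35.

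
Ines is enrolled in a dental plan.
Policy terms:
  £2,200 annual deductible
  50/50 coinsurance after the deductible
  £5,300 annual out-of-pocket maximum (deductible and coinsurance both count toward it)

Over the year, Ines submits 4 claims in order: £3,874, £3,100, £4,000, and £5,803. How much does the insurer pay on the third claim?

£3,287

Bill 1, £3,874: £2,200 to deductible, leaving £1,674; 50% of £1,674 = £837. Patient owes £3,037 (running OOP £3,037). Insurer: £3,874 − £3,037 = £837.
Bill 2, £3,100: deductible met; 50% of £3,100 = £1,550. Patient pays £1,550; OOP now £4,587. Insurer: £3,100 − £1,550 = £1,550.
Bill 3, £4,000: deductible already satisfied, so patient's share is 50% × £4,000 = £2,000. Adding that to £4,587 gives £6,587, past the £5,300 cap; patient pays only £5,300 − £4,587 = £713. Plan pays £4,000 − £713 = £3,287.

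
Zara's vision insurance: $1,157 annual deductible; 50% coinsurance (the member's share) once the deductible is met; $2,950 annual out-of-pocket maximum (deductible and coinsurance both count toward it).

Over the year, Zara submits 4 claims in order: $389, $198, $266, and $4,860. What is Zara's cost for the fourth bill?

$2,097

#1 ($389): fully absorbed by the deductible. Member owes $389 (running OOP $389).
#2 ($198): fully absorbed by the deductible. Cost to member: $198. OOP to date $587.
#3 ($266): all of it applies to the deductible. Member owes $266 (running OOP $853).
#4 ($4,860): $304 finishes the deductible; $4,556 goes to coinsurance; coinsurance $4,556 × 50% = $2,278. Claim cost before the cap: $304 + $2,278 = $2,582. That would push OOP to $3,435, over the $2,950 cap, so member pays $2,950 − $853 = $2,097.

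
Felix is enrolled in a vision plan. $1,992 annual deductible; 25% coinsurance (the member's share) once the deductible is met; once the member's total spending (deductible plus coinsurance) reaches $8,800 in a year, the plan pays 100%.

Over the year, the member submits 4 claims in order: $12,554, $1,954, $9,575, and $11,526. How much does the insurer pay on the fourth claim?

Claim 1 — $12,554: deductible takes $1,992, $10,562 remains; 25% of $10,562 = $2,640.50. Member owes $4,632.50 (running OOP $4,632.50). Plan pays $12,554 − $4,632.50 = $7,921.50.
Claim 2 — $1,954: deductible already satisfied, so member's share is 25% × $1,954 = $488.50. Cost to member: $488.50. OOP to date $5,121. Insurer: $1,954 − $488.50 = $1,465.50.
Claim 3 — $9,575: deductible already satisfied, so member's share is 25% × $9,575 = $2,393.75. Cost to member: $2,393.75. OOP to date $7,514.75. Plan pays $9,575 − $2,393.75 = $7,181.25.
Claim 4 — $11,526: deductible met; 25% of $11,526 = $2,881.50. OOP would hit $10,396.25 > $8,800, so the cap limits the member to $8,800 − $7,514.75 = $1,285.25. Plan pays $11,526 − $1,285.25 = $10,240.75.

$10,240.75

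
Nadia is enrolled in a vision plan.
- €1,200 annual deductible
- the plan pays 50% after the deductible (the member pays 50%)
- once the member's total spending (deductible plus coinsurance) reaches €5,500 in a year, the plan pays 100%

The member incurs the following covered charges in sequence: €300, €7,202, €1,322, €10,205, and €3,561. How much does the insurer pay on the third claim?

Claim 1 — €300: all of it applies to the deductible. Member owes €300 (running OOP €300). Plan pays €300 − €300 = €0.
Claim 2 — €7,202: €900 to deductible, leaving €6,302; member's 50% is €3,151. Member owes €4,051 (running OOP €4,351). Insurer: €7,202 − €4,051 = €3,151.
Claim 3 — €1,322: deductible already satisfied, so member's share is 50% × €1,322 = €661. Member owes €661 (running OOP €5,012). Plan pays €1,322 − €661 = €661.

€661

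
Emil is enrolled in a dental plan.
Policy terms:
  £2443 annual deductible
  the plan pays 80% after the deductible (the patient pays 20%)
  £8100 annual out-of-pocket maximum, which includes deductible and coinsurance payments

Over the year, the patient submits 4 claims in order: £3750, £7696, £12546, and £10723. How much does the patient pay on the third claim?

£2509.20

Bill 1, £3750: deductible takes £2443, £1307 remains; 20% of £1307 = £261.40. Cost to patient: £2704.40. OOP to date £2704.40.
Bill 2, £7696: deductible already satisfied, so patient's share is 20% × £7696 = £1539.20. Patient pays £1539.20; OOP now £4243.60.
Bill 3, £12546: 20% coinsurance on £12546 = £2509.20. Patient pays £2509.20; OOP now £6752.80.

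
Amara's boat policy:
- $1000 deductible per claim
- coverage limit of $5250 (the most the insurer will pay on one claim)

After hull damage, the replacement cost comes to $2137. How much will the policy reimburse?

$1137

Subtract the deductible: $2137 − $1000 = $1137.
That's under the $5250 cap, so the insurer reimburses the full $1137.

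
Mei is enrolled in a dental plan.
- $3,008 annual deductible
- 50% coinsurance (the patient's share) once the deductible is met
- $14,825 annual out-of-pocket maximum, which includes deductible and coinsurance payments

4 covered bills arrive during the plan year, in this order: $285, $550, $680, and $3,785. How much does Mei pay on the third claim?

#1 ($285): fully absorbed by the deductible. Cost to patient: $285. OOP to date $285.
#2 ($550): entire amount goes to the deductible. Cost to patient: $550. OOP to date $835.
#3 ($680): all of it applies to the deductible. Patient pays $680; OOP now $1,515.

$680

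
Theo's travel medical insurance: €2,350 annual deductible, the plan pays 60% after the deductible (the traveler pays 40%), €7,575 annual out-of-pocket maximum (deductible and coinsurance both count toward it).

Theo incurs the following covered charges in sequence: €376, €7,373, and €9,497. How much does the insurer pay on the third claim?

€6,431.60

Bill 1, €376: all of it applies to the deductible. Cost to traveler: €376. OOP to date €376. Plan pays €376 − €376 = €0.
Bill 2, €7,373: deductible takes €1,974, €5,399 remains; traveler's 40% is €2,159.60. Traveler pays €4,133.60; OOP now €4,509.60. Plan pays €7,373 − €4,133.60 = €3,239.40.
Bill 3, €9,497: deductible met; 40% of €9,497 = €3,798.80. OOP would hit €8,308.40 > €7,575, so the cap limits the traveler to €7,575 − €4,509.60 = €3,065.40. Insurer: €9,497 − €3,065.40 = €6,431.60.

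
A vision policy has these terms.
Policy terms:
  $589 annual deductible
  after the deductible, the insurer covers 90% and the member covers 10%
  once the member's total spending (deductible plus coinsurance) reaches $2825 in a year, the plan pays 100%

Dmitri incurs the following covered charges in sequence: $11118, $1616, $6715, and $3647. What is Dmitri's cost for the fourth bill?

#1 ($11118): $589 to deductible, leaving $10529; coinsurance $10529 × 10% = $1052.90. Member pays $1641.90; OOP now $1641.90.
#2 ($1616): deductible already satisfied, so member's share is 10% × $1616 = $161.60. Member pays $161.60; OOP now $1803.50.
#3 ($6715): deductible met; 10% of $6715 = $671.50. Member pays $671.50; OOP now $2475.
#4 ($3647): 10% coinsurance on $3647 = $364.70. That would push OOP to $2839.70, over the $2825 cap, so member pays $2825 − $2475 = $350.

$350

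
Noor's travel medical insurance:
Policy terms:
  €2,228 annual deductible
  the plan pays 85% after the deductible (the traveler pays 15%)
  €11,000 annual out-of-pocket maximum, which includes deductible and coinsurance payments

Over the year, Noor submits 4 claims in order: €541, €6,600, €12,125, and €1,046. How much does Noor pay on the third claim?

Bill 1, €541: all of it applies to the deductible. Traveler owes €541 (running OOP €541).
Bill 2, €6,600: deductible takes €1,687, €4,913 remains; traveler's 15% is €736.95. Cost to traveler: €2,423.95. OOP to date €2,964.95.
Bill 3, €12,125: 15% coinsurance on €12,125 = €1,818.75. Traveler pays €1,818.75; OOP now €4,783.70.

€1,818.75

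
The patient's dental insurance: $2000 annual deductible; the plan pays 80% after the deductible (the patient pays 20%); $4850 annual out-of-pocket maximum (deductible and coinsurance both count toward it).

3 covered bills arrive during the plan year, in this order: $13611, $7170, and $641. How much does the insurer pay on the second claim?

Claim 1 ($13611): deductible takes $2000, $11611 remains; coinsurance $11611 × 20% = $2322.20. Patient owes $4322.20 (running OOP $4322.20). Plan pays $13611 − $4322.20 = $9288.80.
Claim 2 ($7170): deductible met; 20% of $7170 = $1434. That would push OOP to $5756.20, over the $4850 cap, so patient pays $4850 − $4322.20 = $527.80. Insurer: $7170 − $527.80 = $6642.20.

$6642.20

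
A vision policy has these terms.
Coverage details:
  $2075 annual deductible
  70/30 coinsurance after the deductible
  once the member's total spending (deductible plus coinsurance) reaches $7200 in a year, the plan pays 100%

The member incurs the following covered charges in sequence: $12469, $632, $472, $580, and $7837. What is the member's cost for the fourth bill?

#1 ($12469): $2075 finishes the deductible; $10394 goes to coinsurance; coinsurance $10394 × 30% = $3118.20. Member pays $5193.20; OOP now $5193.20.
#2 ($632): deductible already satisfied, so member's share is 30% × $632 = $189.60. Cost to member: $189.60. OOP to date $5382.80.
#3 ($472): deductible already satisfied, so member's share is 30% × $472 = $141.60. Member owes $141.60 (running OOP $5524.40).
#4 ($580): deductible already satisfied, so member's share is 30% × $580 = $174. Member pays $174; OOP now $5698.40.

$174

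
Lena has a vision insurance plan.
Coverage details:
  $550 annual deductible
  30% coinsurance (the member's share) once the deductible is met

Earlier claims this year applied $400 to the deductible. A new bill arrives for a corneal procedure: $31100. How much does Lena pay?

Remaining deductible: $550 − $400 = $150.
The remaining $30950 (= $31100 − $150) moves to coinsurance.
Coinsurance: $30950 × 30% = $9285.
So the member owes $150 + $9285 = $9435.

$9435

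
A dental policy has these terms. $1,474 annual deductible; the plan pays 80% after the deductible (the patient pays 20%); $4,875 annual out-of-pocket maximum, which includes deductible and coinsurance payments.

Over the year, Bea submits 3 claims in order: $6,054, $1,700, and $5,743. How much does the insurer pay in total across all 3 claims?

$9,618.40

Bill 1, $6,054: $1,474 finishes the deductible; $4,580 goes to coinsurance; coinsurance $4,580 × 20% = $916. Cost to patient: $2,390. OOP to date $2,390. Plan pays $6,054 − $2,390 = $3,664.
Bill 2, $1,700: deductible met; 20% of $1,700 = $340. Patient pays $340; OOP now $2,730. Plan pays $1,700 − $340 = $1,360.
Bill 3, $5,743: 20% coinsurance on $5,743 = $1,148.60. Patient pays $1,148.60; OOP now $3,878.60. Plan pays $5,743 − $1,148.60 = $4,594.40.
Insurer total: $3,664 + $1,360 + $4,594.40 = $9,618.40.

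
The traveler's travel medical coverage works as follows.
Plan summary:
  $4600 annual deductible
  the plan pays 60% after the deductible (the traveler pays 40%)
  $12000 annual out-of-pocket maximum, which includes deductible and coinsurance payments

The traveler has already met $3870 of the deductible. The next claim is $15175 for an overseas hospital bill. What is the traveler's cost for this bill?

Remaining deductible: $4600 − $3870 = $730.
The remaining $14445 (= $15175 − $730) moves to coinsurance.
Traveler's 40% share of $14445 is $5778.
Traveler responsibility before any cap: $730 + $5778 = $6508.
Cumulative spending $3870 + $6508 = $10378 stays under the $12000 maximum.

$6508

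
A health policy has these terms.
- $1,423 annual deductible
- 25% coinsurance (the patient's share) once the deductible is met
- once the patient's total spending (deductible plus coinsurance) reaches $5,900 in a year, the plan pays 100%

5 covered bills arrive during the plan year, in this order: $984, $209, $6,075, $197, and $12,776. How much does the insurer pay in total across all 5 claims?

$14,341

#1 ($984): all of it applies to the deductible. Patient owes $984 (running OOP $984). Plan pays $984 − $984 = $0.
#2 ($209): entire amount goes to the deductible. Cost to patient: $209. OOP to date $1,193. Insurer: $209 − $209 = $0.
#3 ($6,075): deductible takes $230, $5,845 remains; patient's 25% is $1,461.25. Patient pays $1,691.25; OOP now $2,884.25. Plan pays $6,075 − $1,691.25 = $4,383.75.
#4 ($197): deductible met; 25% of $197 = $49.25. Cost to patient: $49.25. OOP to date $2,933.50. Plan pays $197 − $49.25 = $147.75.
#5 ($12,776): deductible met; 25% of $12,776 = $3,194. OOP would hit $6,127.50 > $5,900, so the cap limits the patient to $5,900 − $2,933.50 = $2,966.50. Insurer: $12,776 − $2,966.50 = $9,809.50.
Insurer total = bills − patient's total = $20,241 − $5,900 = $14,341.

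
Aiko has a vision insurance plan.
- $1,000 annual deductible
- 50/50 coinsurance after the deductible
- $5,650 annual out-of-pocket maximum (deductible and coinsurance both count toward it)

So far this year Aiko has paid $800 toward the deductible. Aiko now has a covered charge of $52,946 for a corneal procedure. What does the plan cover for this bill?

$800 of the $1,000 deductible is already met, leaving $200.
After the $200 deductible portion, $52,946 − $200 = $52,746 is subject to coinsurance.
Coinsurance: $52,746 × 50% = $26,373.
That puts the member's cost at $200 + $26,373 = $26,573 before any cap.
Adding $26,573 to the $800 already spent would give $27,373, which exceeds the $5,650 cap; the member pays just $5,650 − $800 = $4,850.
The insurer covers the remainder: $52,946 − $4,850 = $48,096.

$48,096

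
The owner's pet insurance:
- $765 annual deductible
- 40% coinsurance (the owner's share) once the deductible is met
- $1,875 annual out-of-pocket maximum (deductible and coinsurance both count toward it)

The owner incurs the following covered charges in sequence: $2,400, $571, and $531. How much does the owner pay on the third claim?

$212.40

Bill 1, $2,400: $765 to deductible, leaving $1,635; owner's 40% is $654. Cost to owner: $1,419. OOP to date $1,419.
Bill 2, $571: deductible met; 40% of $571 = $228.40. Cost to owner: $228.40. OOP to date $1,647.40.
Bill 3, $531: 40% coinsurance on $531 = $212.40. Cost to owner: $212.40. OOP to date $1,859.80.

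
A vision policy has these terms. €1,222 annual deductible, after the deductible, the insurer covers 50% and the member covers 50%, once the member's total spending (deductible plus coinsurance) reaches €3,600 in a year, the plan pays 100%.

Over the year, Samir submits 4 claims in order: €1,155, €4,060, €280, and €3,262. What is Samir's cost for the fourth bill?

€241.50

Claim 1 (€1,155): fully absorbed by the deductible. Member owes €1,155 (running OOP €1,155).
Claim 2 (€4,060): €67 finishes the deductible; €3,993 goes to coinsurance; 50% of €3,993 = €1,996.50. Member owes €2,063.50 (running OOP €3,218.50).
Claim 3 (€280): deductible already satisfied, so member's share is 50% × €280 = €140. Cost to member: €140. OOP to date €3,358.50.
Claim 4 (€3,262): deductible met; 50% of €3,262 = €1,631. OOP would hit €4,989.50 > €3,600, so the cap limits the member to €3,600 − €3,358.50 = €241.50.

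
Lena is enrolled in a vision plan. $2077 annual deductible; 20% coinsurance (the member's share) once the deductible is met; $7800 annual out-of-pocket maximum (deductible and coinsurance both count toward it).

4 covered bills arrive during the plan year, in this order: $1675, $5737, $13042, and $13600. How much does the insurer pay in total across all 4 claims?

Claim 1 ($1675): fully absorbed by the deductible. Member pays $1675; OOP now $1675. Plan pays $1675 − $1675 = $0.
Claim 2 ($5737): deductible takes $402, $5335 remains; coinsurance $5335 × 20% = $1067. Member owes $1469 (running OOP $3144). Insurer: $5737 − $1469 = $4268.
Claim 3 ($13042): deductible already satisfied, so member's share is 20% × $13042 = $2608.40. Cost to member: $2608.40. OOP to date $5752.40. Plan pays $13042 − $2608.40 = $10433.60.
Claim 4 ($13600): deductible already satisfied, so member's share is 20% × $13600 = $2720. Adding that to $5752.40 gives $8472.40, past the $7800 cap; member pays only $7800 − $5752.40 = $2047.60. Plan pays $13600 − $2047.60 = $11552.40.
Insurer total = bills − member's total = $34054 − $7800 = $26254.

$26254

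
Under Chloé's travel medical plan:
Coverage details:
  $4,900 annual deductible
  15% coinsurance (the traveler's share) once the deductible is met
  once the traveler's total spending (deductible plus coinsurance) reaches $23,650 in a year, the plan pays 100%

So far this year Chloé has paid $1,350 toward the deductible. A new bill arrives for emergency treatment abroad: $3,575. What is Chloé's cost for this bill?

$3,553.75

Remaining deductible: $4,900 − $1,350 = $3,550.
After the $3,550 deductible portion, $3,575 − $3,550 = $25 is subject to coinsurance.
15% of $25 = $3.75 falls to the traveler.
That puts the traveler's cost at $3,550 + $3.75 = $3,553.75 before any cap.
Year-to-date out-of-pocket becomes $1,350 + $3,553.75 = $4,903.75, still under the $23,650 maximum, so no cap applies.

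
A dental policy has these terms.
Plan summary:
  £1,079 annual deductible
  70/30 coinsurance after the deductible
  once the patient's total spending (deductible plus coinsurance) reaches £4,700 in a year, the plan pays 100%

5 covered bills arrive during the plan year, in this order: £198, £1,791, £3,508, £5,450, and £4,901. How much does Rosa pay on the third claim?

£1,052.40

Bill 1, £198: fully absorbed by the deductible. Cost to patient: £198. OOP to date £198.
Bill 2, £1,791: £881 finishes the deductible; £910 goes to coinsurance; 30% of £910 = £273. Patient pays £1,154; OOP now £1,352.
Bill 3, £3,508: 30% coinsurance on £3,508 = £1,052.40. Patient pays £1,052.40; OOP now £2,404.40.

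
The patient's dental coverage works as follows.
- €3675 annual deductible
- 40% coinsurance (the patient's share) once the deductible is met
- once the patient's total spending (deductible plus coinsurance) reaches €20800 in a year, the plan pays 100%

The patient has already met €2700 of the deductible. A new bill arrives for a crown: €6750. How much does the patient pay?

Remaining deductible: €3675 − €2700 = €975.
After the €975 deductible portion, €6750 − €975 = €5775 is subject to coinsurance.
Coinsurance: €5775 × 40% = €2310.
Patient responsibility before any cap: €975 + €2310 = €3285.
Total out-of-pocket so far would be €2700 + €3285 = €5985, below the €20800 cap — no reduction.

€3285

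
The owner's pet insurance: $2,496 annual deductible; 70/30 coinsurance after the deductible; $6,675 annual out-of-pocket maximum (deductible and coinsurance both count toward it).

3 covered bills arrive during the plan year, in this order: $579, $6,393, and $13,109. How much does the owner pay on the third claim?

$2,836.20

Claim 1 ($579): fully absorbed by the deductible. Cost to owner: $579. OOP to date $579.
Claim 2 ($6,393): $1,917 finishes the deductible; $4,476 goes to coinsurance; owner's 30% is $1,342.80. Owner owes $3,259.80 (running OOP $3,838.80).
Claim 3 ($13,109): deductible already satisfied, so owner's share is 30% × $13,109 = $3,932.70. Adding that to $3,838.80 gives $7,771.50, past the $6,675 cap; owner pays only $6,675 − $3,838.80 = $2,836.20.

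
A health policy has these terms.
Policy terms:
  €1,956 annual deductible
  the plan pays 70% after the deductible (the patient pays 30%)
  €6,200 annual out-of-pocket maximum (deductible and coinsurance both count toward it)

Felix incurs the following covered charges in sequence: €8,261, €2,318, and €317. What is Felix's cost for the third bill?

Bill 1, €8,261: €1,956 finishes the deductible; €6,305 goes to coinsurance; 30% of €6,305 = €1,891.50. Cost to patient: €3,847.50. OOP to date €3,847.50.
Bill 2, €2,318: 30% coinsurance on €2,318 = €695.40. Patient pays €695.40; OOP now €4,542.90.
Bill 3, €317: deductible already satisfied, so patient's share is 30% × €317 = €95.10. Patient owes €95.10 (running OOP €4,638).

€95.10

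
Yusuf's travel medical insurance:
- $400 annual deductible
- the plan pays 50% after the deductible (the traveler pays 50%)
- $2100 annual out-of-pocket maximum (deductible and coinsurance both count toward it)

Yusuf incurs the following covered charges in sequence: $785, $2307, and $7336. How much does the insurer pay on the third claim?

Bill 1, $785: $400 to deductible, leaving $385; 50% of $385 = $192.50. Traveler pays $592.50; OOP now $592.50. Plan pays $785 − $592.50 = $192.50.
Bill 2, $2307: 50% coinsurance on $2307 = $1153.50. Traveler pays $1153.50; OOP now $1746. Plan pays $2307 − $1153.50 = $1153.50.
Bill 3, $7336: 50% coinsurance on $7336 = $3668. That would push OOP to $5414, over the $2100 cap, so traveler pays $2100 − $1746 = $354. Insurer: $7336 − $354 = $6982.

$6982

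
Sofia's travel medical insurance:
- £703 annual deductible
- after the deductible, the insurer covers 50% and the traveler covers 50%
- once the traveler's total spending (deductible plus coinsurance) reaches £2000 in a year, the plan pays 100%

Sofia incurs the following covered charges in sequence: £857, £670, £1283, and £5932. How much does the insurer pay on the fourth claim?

Claim 1 (£857): £703 to deductible, leaving £154; 50% of £154 = £77. Cost to traveler: £780. OOP to date £780. Plan pays £857 − £780 = £77.
Claim 2 (£670): deductible already satisfied, so traveler's share is 50% × £670 = £335. Traveler owes £335 (running OOP £1115). Plan pays £670 − £335 = £335.
Claim 3 (£1283): deductible already satisfied, so traveler's share is 50% × £1283 = £641.50. Cost to traveler: £641.50. OOP to date £1756.50. Insurer: £1283 − £641.50 = £641.50.
Claim 4 (£5932): deductible met; 50% of £5932 = £2966. OOP would hit £4722.50 > £2000, so the cap limits the traveler to £2000 − £1756.50 = £243.50. Plan pays £5932 − £243.50 = £5688.50.

£5688.50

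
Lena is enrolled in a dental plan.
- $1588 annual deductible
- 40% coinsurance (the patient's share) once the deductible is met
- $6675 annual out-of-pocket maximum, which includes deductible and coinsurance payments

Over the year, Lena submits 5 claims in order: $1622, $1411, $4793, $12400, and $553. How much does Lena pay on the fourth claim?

Bill 1, $1622: $1588 to deductible, leaving $34; patient's 40% is $13.60. Cost to patient: $1601.60. OOP to date $1601.60.
Bill 2, $1411: deductible already satisfied, so patient's share is 40% × $1411 = $564.40. Patient pays $564.40; OOP now $2166.
Bill 3, $4793: 40% coinsurance on $4793 = $1917.20. Cost to patient: $1917.20. OOP to date $4083.20.
Bill 4, $12400: deductible already satisfied, so patient's share is 40% × $12400 = $4960. That would push OOP to $9043.20, over the $6675 cap, so patient pays $6675 − $4083.20 = $2591.80.

$2591.80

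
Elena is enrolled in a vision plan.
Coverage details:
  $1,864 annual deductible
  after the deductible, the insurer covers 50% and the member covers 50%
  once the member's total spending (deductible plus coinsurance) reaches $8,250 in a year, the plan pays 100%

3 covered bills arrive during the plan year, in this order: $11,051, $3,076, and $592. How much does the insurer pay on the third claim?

#1 ($11,051): deductible takes $1,864, $9,187 remains; coinsurance $9,187 × 50% = $4,593.50. Member pays $6,457.50; OOP now $6,457.50. Plan pays $11,051 − $6,457.50 = $4,593.50.
#2 ($3,076): deductible already satisfied, so member's share is 50% × $3,076 = $1,538. Member owes $1,538 (running OOP $7,995.50). Insurer: $3,076 − $1,538 = $1,538.
#3 ($592): deductible met; 50% of $592 = $296. That would push OOP to $8,291.50, over the $8,250 cap, so member pays $8,250 − $7,995.50 = $254.50. Insurer: $592 − $254.50 = $337.50.

$337.50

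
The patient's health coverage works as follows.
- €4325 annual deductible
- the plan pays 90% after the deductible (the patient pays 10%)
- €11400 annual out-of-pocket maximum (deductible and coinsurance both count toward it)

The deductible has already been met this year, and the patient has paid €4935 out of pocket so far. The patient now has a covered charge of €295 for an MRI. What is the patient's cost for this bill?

With the deductible met, the entire €295 is subject to coinsurance.
Coinsurance: €295 × 10% = €29.50.
Year-to-date out-of-pocket becomes €4935 + €29.50 = €4964.50, still under the €11400 maximum, so no cap applies.

€29.50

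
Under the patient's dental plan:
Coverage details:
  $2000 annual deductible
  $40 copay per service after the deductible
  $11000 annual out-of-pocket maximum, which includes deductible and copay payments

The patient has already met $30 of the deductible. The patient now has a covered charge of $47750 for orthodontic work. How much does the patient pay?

$2010

Deductible still to meet: $2000 − $30 = $1970.
That leaves $47750 − $1970 = $45780 for the copay.
Copay on this service: $40.
So the patient owes $1970 + $40 = $2010 before any cap.
Total out-of-pocket so far would be $30 + $2010 = $2040, below the $11000 cap — no reduction.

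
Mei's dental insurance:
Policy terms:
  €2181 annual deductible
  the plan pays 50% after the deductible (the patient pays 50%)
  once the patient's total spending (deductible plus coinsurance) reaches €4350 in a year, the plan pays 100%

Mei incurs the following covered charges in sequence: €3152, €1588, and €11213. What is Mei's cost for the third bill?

Bill 1, €3152: €2181 to deductible, leaving €971; 50% of €971 = €485.50. Cost to patient: €2666.50. OOP to date €2666.50.
Bill 2, €1588: deductible already satisfied, so patient's share is 50% × €1588 = €794. Patient owes €794 (running OOP €3460.50).
Bill 3, €11213: 50% coinsurance on €11213 = €5606.50. That would push OOP to €9067, over the €4350 cap, so patient pays €4350 − €3460.50 = €889.50.

€889.50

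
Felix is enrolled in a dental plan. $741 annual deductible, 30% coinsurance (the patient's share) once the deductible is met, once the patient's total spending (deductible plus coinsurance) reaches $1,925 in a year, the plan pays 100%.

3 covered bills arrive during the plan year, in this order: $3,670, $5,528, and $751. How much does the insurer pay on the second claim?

Bill 1, $3,670: $741 to deductible, leaving $2,929; 30% of $2,929 = $878.70. Patient owes $1,619.70 (running OOP $1,619.70). Plan pays $3,670 − $1,619.70 = $2,050.30.
Bill 2, $5,528: deductible already satisfied, so patient's share is 30% × $5,528 = $1,658.40. OOP would hit $3,278.10 > $1,925, so the cap limits the patient to $1,925 − $1,619.70 = $305.30. Plan pays $5,528 − $305.30 = $5,222.70.

$5,222.70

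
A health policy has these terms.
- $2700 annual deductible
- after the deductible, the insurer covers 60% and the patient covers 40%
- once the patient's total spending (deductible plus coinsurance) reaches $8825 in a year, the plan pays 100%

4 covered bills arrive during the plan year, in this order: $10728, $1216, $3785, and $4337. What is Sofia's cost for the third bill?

#1 ($10728): $2700 finishes the deductible; $8028 goes to coinsurance; coinsurance $8028 × 40% = $3211.20. Cost to patient: $5911.20. OOP to date $5911.20.
#2 ($1216): 40% coinsurance on $1216 = $486.40. Cost to patient: $486.40. OOP to date $6397.60.
#3 ($3785): deductible already satisfied, so patient's share is 40% × $3785 = $1514. Cost to patient: $1514. OOP to date $7911.60.

$1514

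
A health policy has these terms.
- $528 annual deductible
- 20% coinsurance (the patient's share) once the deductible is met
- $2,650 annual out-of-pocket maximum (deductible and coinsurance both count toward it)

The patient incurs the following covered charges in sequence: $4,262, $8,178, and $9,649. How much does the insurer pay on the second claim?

$6,802.80

Claim 1 — $4,262: $528 to deductible, leaving $3,734; patient's 20% is $746.80. Patient pays $1,274.80; OOP now $1,274.80. Insurer: $4,262 − $1,274.80 = $2,987.20.
Claim 2 — $8,178: deductible met; 20% of $8,178 = $1,635.60. Adding that to $1,274.80 gives $2,910.40, past the $2,650 cap; patient pays only $2,650 − $1,274.80 = $1,375.20. Plan pays $8,178 − $1,375.20 = $6,802.80.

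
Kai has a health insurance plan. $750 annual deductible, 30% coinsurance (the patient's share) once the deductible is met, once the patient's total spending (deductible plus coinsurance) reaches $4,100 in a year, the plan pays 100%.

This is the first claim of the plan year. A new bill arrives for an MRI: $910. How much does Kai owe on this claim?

$798

The full $750 deductible is still open; $750 of this bill applies to it.
That leaves $910 − $750 = $160 for coinsurance.
30% of $160 = $48 falls to the patient.
So the patient owes $750 + $48 = $798 before any cap.
Cumulative spending $0 + $798 = $798 stays under the $4,100 maximum.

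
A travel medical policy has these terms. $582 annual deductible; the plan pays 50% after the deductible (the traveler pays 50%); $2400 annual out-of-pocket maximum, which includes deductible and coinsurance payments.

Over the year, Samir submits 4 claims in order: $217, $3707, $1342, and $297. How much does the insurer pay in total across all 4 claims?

$3163

Bill 1, $217: entire amount goes to the deductible. Traveler owes $217 (running OOP $217). Insurer: $217 − $217 = $0.
Bill 2, $3707: $365 to deductible, leaving $3342; 50% of $3342 = $1671. Traveler pays $2036; OOP now $2253. Plan pays $3707 − $2036 = $1671.
Bill 3, $1342: deductible met; 50% of $1342 = $671. Adding that to $2253 gives $2924, past the $2400 cap; traveler pays only $2400 − $2253 = $147. Insurer: $1342 − $147 = $1195.
Bill 4, $297: deductible already satisfied, so traveler's share is 50% × $297 = $148.50. Adding that to $2400 gives $2548.50, past the $2400 cap; traveler pays only $2400 − $2400 = $0. Insurer: $297 − $0 = $297.
Insurer total: $0 + $1671 + $1195 + $297 = $3163.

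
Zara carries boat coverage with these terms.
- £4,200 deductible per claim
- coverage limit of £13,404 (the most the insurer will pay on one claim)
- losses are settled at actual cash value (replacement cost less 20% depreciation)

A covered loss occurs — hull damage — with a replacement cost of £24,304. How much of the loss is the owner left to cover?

£10,900

Actual cash value after 20% depreciation: £24,304 × 80% = £19,443.20.
Less the £4,200 deductible: £19,443.20 − £4,200 = £15,243.20.
£15,243.20 exceeds the £13,404 limit, so the insurer pays the limit: £13,404.
Out of pocket: £24,304 − £13,404 = £10,900.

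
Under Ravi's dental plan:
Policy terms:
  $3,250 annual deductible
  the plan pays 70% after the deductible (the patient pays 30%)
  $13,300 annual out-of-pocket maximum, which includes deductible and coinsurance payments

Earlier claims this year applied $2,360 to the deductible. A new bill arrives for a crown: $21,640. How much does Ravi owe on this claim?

Deductible still to meet: $3,250 − $2,360 = $890.
The remaining $20,750 (= $21,640 − $890) moves to coinsurance.
30% of $20,750 = $6,225 falls to the patient.
That puts the patient's cost at $890 + $6,225 = $7,115 before any cap.
Cumulative spending $2,360 + $7,115 = $9,475 stays under the $13,300 maximum.

$7,115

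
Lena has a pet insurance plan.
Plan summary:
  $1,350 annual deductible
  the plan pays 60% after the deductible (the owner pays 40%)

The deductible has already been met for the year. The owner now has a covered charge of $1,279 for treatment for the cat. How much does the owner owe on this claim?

The deductible is already satisfied, so the full bill goes to coinsurance.
Owner's 40% share of $1,279 is $511.60.

$511.60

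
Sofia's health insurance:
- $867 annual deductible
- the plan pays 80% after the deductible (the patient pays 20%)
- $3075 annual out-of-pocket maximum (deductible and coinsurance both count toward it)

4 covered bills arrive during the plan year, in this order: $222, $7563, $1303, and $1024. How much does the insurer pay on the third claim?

Claim 1 ($222): fully absorbed by the deductible. Patient pays $222; OOP now $222. Plan pays $222 − $222 = $0.
Claim 2 ($7563): deductible takes $645, $6918 remains; coinsurance $6918 × 20% = $1383.60. Patient pays $2028.60; OOP now $2250.60. Plan pays $7563 − $2028.60 = $5534.40.
Claim 3 ($1303): deductible already satisfied, so patient's share is 20% × $1303 = $260.60. Patient owes $260.60 (running OOP $2511.20). Plan pays $1303 − $260.60 = $1042.40.

$1042.40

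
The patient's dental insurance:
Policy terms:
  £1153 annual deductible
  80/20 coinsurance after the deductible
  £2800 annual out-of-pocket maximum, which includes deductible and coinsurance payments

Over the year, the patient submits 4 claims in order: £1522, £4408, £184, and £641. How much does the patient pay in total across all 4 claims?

#1 (£1522): £1153 to deductible, leaving £369; coinsurance £369 × 20% = £73.80. Cost to patient: £1226.80. OOP to date £1226.80.
#2 (£4408): deductible met; 20% of £4408 = £881.60. Patient pays £881.60; OOP now £2108.40.
#3 (£184): deductible already satisfied, so patient's share is 20% × £184 = £36.80. Cost to patient: £36.80. OOP to date £2145.20.
#4 (£641): deductible already satisfied, so patient's share is 20% × £641 = £128.20. Cost to patient: £128.20. OOP to date £2273.40.
Total paid by the patient: £1226.80 + £881.60 + £36.80 + £128.20 = £2273.40.

£2273.40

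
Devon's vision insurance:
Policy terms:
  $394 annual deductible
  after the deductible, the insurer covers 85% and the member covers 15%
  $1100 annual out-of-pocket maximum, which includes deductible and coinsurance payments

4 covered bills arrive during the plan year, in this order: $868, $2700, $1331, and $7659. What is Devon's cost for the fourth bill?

Claim 1 — $868: $394 finishes the deductible; $474 goes to coinsurance; coinsurance $474 × 15% = $71.10. Member pays $465.10; OOP now $465.10.
Claim 2 — $2700: deductible met; 15% of $2700 = $405. Cost to member: $405. OOP to date $870.10.
Claim 3 — $1331: 15% coinsurance on $1331 = $199.65. Cost to member: $199.65. OOP to date $1069.75.
Claim 4 — $7659: 15% coinsurance on $7659 = $1148.85. That would push OOP to $2218.60, over the $1100 cap, so member pays $1100 − $1069.75 = $30.25.

$30.25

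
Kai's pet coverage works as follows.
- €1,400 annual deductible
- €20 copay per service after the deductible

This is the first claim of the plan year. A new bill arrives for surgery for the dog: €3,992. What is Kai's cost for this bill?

€1,420

Nothing has been paid toward the €1,400 deductible, so the first €1,400 of this charge is applied there.
That leaves €3,992 − €1,400 = €2,592 for the copay.
Copay on this service: €20.
So the owner owes €1,400 + €20 = €1,420.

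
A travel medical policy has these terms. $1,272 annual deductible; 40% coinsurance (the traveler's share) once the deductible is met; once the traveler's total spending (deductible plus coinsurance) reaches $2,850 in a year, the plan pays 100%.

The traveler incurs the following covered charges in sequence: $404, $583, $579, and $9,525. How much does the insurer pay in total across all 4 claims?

Bill 1, $404: entire amount goes to the deductible. Cost to traveler: $404. OOP to date $404. Plan pays $404 − $404 = $0.
Bill 2, $583: entire amount goes to the deductible. Traveler owes $583 (running OOP $987). Plan pays $583 − $583 = $0.
Bill 3, $579: deductible takes $285, $294 remains; 40% of $294 = $117.60. Traveler pays $402.60; OOP now $1,389.60. Insurer: $579 − $402.60 = $176.40.
Bill 4, $9,525: deductible met; 40% of $9,525 = $3,810. That would push OOP to $5,199.60, over the $2,850 cap, so traveler pays $2,850 − $1,389.60 = $1,460.40. Insurer: $9,525 − $1,460.40 = $8,064.60.
Insurer total = bills − traveler's total = $11,091 − $2,850 = $8,241.

$8,241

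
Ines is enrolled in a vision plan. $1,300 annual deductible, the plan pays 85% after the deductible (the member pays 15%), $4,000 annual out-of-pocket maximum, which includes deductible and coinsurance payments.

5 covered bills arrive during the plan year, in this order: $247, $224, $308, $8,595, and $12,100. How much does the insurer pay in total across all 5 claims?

#1 ($247): all of it applies to the deductible. Cost to member: $247. OOP to date $247. Plan pays $247 − $247 = $0.
#2 ($224): all of it applies to the deductible. Member owes $224 (running OOP $471). Insurer: $224 − $224 = $0.
#3 ($308): all of it applies to the deductible. Member pays $308; OOP now $779. Insurer: $308 − $308 = $0.
#4 ($8,595): deductible takes $521, $8,074 remains; coinsurance $8,074 × 15% = $1,211.10. Member pays $1,732.10; OOP now $2,511.10. Plan pays $8,595 − $1,732.10 = $6,862.90.
#5 ($12,100): deductible already satisfied, so member's share is 15% × $12,100 = $1,815. Adding that to $2,511.10 gives $4,326.10, past the $4,000 cap; member pays only $4,000 − $2,511.10 = $1,488.90. Insurer: $12,100 − $1,488.90 = $10,611.10.
Insurer total: $0 + $0 + $0 + $6,862.90 + $10,611.10 = $17,474.

$17,474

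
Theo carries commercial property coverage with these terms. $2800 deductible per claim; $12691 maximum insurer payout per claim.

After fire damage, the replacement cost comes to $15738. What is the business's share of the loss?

$3047

Subtract the deductible: $15738 − $2800 = $12938.
The $12691 per-incident cap binds; insurer pays $12691.
The business bears the rest of the original loss: $15738 − $12691 = $3047.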